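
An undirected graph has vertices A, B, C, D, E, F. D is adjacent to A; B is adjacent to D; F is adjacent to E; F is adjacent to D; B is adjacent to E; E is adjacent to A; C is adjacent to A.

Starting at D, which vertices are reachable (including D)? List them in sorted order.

A, B, C, D, E, F

Start at D.
Its neighbours: A, B, F.
Then their neighbours: C, E.
Every vertex is now reached.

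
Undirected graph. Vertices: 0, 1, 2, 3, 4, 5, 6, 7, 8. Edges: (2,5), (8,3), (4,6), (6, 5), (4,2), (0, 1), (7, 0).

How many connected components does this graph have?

From 0: component {0, 1, 7}.
From 2: component {2, 4, 5, 6}.
From 3: component {3, 8}.
That's 3 components.

3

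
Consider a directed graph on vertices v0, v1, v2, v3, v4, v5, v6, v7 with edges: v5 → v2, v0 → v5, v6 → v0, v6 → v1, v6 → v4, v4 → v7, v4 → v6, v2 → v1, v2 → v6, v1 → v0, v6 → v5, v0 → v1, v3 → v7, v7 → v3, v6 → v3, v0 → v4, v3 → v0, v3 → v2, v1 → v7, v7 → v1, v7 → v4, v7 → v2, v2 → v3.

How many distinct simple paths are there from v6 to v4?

v6→v0→v1→v7→v4
v6→v0→v4
v6→v0→v5→v2→v1→v7→v4
v6→v0→v5→v2→v3→v7→v4
v6→v1→v0→v4
v6→v1→v0→v5→v2→v3→v7→v4
v6→v1→v7→v2→v3→v0→v4
v6→v1→v7→v3→v0→v4
... and 17 more.

25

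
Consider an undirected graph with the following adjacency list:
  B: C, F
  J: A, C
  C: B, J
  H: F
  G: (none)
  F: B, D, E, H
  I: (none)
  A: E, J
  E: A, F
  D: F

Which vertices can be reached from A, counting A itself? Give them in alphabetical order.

Start at A.
Its neighbours: E, J.
Then their neighbours: C, F.
Then next layer: B, D, H.
Nothing further is reachable.

A, B, C, D, E, F, H, J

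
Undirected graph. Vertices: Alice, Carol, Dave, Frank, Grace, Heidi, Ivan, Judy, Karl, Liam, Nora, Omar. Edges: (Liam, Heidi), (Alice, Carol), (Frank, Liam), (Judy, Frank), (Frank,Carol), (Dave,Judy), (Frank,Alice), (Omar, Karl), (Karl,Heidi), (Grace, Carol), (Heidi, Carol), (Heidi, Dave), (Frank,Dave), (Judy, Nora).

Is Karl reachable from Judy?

Explore from Judy.
Distance 1: reach Dave, Frank, Nora.
Distance 2: reach Alice, Carol, Heidi, Liam.
Distance 3: reach Grace, Karl.
Found Karl.

Yes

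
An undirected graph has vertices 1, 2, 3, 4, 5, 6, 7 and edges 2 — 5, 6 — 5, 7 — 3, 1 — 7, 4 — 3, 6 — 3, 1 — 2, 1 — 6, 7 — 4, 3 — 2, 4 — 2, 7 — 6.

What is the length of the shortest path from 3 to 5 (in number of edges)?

2

Distance 0: 3.
Distance 1: 2, 4, 6, 7.
Distance 2: 1, 5 — contains 5.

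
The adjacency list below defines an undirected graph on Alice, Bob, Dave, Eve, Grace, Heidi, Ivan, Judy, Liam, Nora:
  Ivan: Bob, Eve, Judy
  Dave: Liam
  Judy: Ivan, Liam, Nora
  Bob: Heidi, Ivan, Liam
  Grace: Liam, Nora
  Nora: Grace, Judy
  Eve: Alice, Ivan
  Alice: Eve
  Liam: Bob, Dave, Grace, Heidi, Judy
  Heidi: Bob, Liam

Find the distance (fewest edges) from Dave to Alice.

5

Distance 0: Dave.
Distance 1: Liam.
Distance 2: Bob, Grace, Heidi, Judy.
Distance 3: Ivan, Nora.
Distance 4: Eve.
Distance 5: Alice — contains Alice.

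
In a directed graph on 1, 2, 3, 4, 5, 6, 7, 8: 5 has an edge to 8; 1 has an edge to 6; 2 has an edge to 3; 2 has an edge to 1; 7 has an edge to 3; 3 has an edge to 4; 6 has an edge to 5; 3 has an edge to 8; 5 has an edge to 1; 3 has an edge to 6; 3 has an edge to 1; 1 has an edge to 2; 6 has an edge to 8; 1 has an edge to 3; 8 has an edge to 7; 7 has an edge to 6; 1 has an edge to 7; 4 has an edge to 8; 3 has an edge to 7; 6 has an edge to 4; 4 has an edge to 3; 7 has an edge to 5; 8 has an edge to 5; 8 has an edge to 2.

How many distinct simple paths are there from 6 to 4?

6→4
6→5→1→2→3→4
6→5→1→3→4
6→5→1→7→3→4
6→5→8→2→1→3→4
6→5→8→2→1→7→3→4
6→5→8→2→3→4
6→5→8→7→3→4
... and 9 more.

17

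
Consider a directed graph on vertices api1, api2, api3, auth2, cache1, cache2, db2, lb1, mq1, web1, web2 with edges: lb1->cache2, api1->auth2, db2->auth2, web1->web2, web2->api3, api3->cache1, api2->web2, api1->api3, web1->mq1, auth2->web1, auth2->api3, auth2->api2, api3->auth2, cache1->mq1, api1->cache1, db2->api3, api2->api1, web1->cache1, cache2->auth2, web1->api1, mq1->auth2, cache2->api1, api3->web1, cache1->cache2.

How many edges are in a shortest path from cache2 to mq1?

Distance 0: cache2.
Distance 1: api1, auth2.
Distance 2: api2, api3, cache1, web1.
Distance 3: mq1, web2 — contains mq1.

3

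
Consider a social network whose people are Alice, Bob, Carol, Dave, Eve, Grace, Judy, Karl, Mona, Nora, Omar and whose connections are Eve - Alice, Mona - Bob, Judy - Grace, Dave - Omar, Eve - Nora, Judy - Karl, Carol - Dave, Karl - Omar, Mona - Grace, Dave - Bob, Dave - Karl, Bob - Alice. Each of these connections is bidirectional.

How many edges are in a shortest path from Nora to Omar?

5

Distance 0: Nora.
Distance 1: Eve.
Distance 2: Alice.
Distance 3: Bob.
Distance 4: Dave, Mona.
Distance 5: Carol, Grace, Karl, Omar — contains Omar.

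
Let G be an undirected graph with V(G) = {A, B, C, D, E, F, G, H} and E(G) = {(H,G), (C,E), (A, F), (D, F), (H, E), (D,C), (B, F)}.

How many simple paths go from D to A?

D–F–A

1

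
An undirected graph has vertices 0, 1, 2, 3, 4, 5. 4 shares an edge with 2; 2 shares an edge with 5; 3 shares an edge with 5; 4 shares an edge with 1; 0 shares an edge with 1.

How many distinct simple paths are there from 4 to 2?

4–2

1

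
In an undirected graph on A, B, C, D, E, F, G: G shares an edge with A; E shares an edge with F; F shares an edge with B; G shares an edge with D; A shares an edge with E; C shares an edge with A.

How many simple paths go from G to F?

1

G–A–E–F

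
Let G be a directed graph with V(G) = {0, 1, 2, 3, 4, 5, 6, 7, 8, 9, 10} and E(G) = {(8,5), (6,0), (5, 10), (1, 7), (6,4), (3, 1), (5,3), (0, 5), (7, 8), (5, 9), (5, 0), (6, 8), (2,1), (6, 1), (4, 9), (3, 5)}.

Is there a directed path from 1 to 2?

Explore from 1.
Distance 1: reach 7.
Distance 2: reach 8.
Distance 3: reach 5.
Distance 4: reach 0, 3, 9, 10.
The search from 1 is exhausted; no directed path reaches 2.

No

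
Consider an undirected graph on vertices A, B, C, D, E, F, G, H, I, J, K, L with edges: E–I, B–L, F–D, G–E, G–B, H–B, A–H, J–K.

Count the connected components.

From A: component {A, B, E, G, H, I, L}.
From C: component {C}.
From D: component {D, F}.
From J: component {J, K}.
That's 4 components.

4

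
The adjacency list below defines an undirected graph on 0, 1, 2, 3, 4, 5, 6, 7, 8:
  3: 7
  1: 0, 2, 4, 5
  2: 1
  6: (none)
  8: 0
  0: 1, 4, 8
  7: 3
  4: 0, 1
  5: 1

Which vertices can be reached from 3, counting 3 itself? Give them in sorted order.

Start at 3.
Its neighbours: 7.
Nothing further is reachable.

3, 7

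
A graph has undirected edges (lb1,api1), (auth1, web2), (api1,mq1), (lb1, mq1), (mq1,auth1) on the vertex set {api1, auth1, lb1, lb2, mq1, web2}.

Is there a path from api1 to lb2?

No

Explore from api1.
Distance 1: reach lb1, mq1.
Distance 2: reach auth1.
Distance 3: reach web2.
The search is exhausted without reaching lb2; it lies in a different component.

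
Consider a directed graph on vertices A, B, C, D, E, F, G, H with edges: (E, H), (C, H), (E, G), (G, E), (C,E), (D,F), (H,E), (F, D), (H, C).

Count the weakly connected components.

4

From A: component {A}.
From B: component {B}.
From C: component {C, E, G, H}.
From D: component {D, F}.
That's 4 components.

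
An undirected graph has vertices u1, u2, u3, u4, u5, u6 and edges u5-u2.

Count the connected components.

5

From u1: component {u1}.
From u2: component {u2, u5}.
From u3: component {u3}.
From u4: component {u4}.
From u6: component {u6}.
That's 5 components.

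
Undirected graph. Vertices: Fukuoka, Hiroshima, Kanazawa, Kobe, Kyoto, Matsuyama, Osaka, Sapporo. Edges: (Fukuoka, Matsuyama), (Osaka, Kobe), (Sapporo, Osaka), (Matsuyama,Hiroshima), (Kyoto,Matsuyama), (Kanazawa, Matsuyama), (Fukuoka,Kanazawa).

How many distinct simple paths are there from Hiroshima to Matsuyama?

1

Hiroshima–Matsuyama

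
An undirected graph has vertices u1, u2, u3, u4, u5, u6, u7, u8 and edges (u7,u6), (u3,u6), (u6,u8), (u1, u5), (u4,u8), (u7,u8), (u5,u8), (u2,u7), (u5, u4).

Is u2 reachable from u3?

Yes

Explore from u3.
Distance 1: reach u6.
Distance 2: reach u7, u8.
Distance 3: reach u2, u4, u5.
Found u2.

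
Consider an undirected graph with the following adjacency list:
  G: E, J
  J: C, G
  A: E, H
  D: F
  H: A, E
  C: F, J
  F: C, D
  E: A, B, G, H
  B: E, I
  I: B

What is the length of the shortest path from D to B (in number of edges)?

Distance 0: D.
Distance 1: F.
Distance 2: C.
Distance 3: J.
Distance 4: G.
Distance 5: E.
Distance 6: A, B, H — contains B.

6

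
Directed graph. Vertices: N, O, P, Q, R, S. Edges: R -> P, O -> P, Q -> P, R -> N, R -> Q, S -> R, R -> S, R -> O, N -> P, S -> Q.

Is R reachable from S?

Explore from S.
Distance 1: reach Q, R.
Found R.

Yes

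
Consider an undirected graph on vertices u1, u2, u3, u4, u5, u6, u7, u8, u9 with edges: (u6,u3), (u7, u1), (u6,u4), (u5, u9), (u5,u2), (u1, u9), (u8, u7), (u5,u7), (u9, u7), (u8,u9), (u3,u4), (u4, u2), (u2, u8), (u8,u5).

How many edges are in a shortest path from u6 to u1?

5

Distance 0: u6.
Distance 1: u3, u4.
Distance 2: u2.
Distance 3: u5, u8.
Distance 4: u7, u9.
Distance 5: u1 — contains u1.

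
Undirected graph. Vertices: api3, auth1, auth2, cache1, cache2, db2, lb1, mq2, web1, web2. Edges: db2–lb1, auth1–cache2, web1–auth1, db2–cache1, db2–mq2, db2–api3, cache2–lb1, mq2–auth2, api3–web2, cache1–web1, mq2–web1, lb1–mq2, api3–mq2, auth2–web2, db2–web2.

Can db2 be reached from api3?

Explore from api3.
Distance 1: reach db2, mq2, web2.
Found db2.

Yes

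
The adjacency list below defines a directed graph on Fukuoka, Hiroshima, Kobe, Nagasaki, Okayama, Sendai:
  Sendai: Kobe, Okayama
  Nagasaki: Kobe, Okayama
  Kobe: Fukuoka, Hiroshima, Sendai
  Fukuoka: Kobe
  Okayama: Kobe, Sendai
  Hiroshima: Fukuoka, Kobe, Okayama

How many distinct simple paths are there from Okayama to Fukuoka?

4

Okayama→Kobe→Fukuoka
Okayama→Kobe→Hiroshima→Fukuoka
Okayama→Sendai→Kobe→Fukuoka
Okayama→Sendai→Kobe→Hiroshima→Fukuoka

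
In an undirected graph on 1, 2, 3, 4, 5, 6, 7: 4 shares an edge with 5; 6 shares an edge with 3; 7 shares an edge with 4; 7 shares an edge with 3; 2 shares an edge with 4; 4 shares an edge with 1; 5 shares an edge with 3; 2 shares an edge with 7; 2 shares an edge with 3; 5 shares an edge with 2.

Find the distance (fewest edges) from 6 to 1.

Distance 0: 6.
Distance 1: 3.
Distance 2: 2, 5, 7.
Distance 3: 4.
Distance 4: 1 — contains 1.

4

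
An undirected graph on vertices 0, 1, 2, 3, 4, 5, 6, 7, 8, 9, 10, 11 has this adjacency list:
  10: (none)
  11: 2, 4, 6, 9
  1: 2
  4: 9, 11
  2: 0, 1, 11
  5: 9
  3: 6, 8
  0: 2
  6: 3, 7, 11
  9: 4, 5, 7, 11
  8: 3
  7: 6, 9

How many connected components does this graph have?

2

From 0: component {0, 1, 2, 3, 4, 5, 6, 7, 8, 9, 11}.
From 10: component {10}.
That's 2 components.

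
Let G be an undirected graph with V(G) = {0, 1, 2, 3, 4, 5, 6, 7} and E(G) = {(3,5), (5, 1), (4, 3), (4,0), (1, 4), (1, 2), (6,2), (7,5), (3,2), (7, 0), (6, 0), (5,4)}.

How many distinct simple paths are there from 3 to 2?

3–2
3–4–0–6–2
3–4–0–7–5–1–2
3–4–1–2
3–4–1–5–7–0–6–2
3–4–5–1–2
3–4–5–7–0–6–2
3–5–1–2
3–5–1–4–0–6–2
3–5–4–0–6–2
3–5–4–1–2
3–5–7–0–4–1–2
3–5–7–0–6–2

13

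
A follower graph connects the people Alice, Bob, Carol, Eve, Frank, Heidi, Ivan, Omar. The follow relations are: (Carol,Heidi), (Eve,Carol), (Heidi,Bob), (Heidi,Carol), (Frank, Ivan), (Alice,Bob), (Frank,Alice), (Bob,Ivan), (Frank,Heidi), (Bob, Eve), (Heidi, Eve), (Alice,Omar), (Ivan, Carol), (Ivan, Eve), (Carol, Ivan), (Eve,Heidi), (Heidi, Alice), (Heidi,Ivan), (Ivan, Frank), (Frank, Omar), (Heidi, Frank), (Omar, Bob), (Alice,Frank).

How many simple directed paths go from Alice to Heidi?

23

Alice→Bob→Eve→Carol→Heidi
Alice→Bob→Eve→Carol→Ivan→Frank→Heidi
Alice→Bob→Eve→Heidi
Alice→Bob→Ivan→Carol→Heidi
Alice→Bob→Ivan→Eve→Carol→Heidi
Alice→Bob→Ivan→Eve→Heidi
Alice→Bob→Ivan→Frank→Heidi
Alice→Frank→Heidi
... and 15 more.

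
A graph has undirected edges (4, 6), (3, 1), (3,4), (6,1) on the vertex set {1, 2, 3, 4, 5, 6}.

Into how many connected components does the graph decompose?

From 1: component {1, 3, 4, 6}.
From 2: component {2}.
From 5: component {5}.
That's 3 components.

3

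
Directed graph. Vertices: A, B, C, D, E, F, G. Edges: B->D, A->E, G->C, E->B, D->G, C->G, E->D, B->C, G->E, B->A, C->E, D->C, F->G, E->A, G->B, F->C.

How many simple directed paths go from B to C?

5

B→A→E→D→C
B→A→E→D→G→C
B→C
B→D→C
B→D→G→C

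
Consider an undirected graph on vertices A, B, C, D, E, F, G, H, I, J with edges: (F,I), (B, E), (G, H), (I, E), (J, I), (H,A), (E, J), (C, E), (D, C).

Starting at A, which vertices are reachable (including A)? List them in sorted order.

Start at A.
Its neighbours: H.
Then their neighbours: G.
Nothing further is reachable.

A, G, H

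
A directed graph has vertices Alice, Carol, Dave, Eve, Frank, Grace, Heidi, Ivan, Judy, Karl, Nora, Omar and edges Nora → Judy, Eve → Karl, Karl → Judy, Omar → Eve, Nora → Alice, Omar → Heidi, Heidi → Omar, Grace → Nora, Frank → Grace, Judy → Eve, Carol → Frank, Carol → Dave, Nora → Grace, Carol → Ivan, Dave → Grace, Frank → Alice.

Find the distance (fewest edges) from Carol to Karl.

Distance 0: Carol.
Distance 1: Dave, Frank, Ivan.
Distance 2: Alice, Grace.
Distance 3: Nora.
Distance 4: Judy.
Distance 5: Eve.
Distance 6: Karl — contains Karl.

6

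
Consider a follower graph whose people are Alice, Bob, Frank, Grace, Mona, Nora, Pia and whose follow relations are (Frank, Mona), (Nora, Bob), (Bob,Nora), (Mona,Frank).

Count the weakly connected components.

5

From Alice: component {Alice}.
From Bob: component {Bob, Nora}.
From Frank: component {Frank, Mona}.
From Grace: component {Grace}.
From Pia: component {Pia}.
That's 5 components.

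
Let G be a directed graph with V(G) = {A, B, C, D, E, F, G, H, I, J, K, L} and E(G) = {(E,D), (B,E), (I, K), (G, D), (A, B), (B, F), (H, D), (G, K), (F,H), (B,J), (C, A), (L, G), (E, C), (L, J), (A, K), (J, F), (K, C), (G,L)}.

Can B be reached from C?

Yes

Explore from C.
Distance 1: reach A.
Distance 2: reach B, K.
Found B.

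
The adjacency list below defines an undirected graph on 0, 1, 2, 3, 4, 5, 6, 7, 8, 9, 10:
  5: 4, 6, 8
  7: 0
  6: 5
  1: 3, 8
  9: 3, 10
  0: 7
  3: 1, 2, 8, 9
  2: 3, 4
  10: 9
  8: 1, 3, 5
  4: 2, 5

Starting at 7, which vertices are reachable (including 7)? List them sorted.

Start at 7.
Its neighbours: 0.
Nothing further is reachable.

0, 7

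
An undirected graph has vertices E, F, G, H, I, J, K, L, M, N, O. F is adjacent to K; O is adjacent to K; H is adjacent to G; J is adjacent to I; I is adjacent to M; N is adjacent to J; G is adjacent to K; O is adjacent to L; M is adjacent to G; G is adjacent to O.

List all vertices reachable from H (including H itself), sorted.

F, G, H, I, J, K, L, M, N, O

Start at H.
Its neighbours: G.
Then their neighbours: K, M, O.
Then next layer: F, I, L.
Then next layer: J.
Then next layer: N.
Nothing further is reachable.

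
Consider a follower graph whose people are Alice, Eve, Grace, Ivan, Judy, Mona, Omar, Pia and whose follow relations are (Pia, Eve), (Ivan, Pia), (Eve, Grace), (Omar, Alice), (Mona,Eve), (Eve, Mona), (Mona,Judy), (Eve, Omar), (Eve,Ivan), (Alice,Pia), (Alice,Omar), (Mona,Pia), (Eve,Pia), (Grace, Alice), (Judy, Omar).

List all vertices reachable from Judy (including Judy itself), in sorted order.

Alice, Eve, Grace, Ivan, Judy, Mona, Omar, Pia

Start at Judy.
Its neighbours: Omar.
Then their neighbours: Alice.
Then next layer: Pia.
Then next layer: Eve.
Then next layer: Grace, Ivan, Mona.
Every vertex is now reached.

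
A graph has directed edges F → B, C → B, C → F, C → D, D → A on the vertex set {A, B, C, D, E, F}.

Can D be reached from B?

B has no outgoing edges, so nothing is reachable from it.

No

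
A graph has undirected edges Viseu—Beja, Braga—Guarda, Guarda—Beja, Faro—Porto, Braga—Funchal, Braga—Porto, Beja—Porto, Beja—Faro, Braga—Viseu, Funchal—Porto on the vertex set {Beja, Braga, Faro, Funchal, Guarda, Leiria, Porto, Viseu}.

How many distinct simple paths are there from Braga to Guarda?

Braga–Funchal–Porto–Beja–Guarda
Braga–Funchal–Porto–Faro–Beja–Guarda
Braga–Guarda
Braga–Porto–Beja–Guarda
Braga–Porto–Faro–Beja–Guarda
Braga–Viseu–Beja–Guarda

6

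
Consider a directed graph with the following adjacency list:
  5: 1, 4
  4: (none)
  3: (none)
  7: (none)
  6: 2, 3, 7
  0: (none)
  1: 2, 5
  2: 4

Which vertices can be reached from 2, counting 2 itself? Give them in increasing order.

2, 4

Start at 2.
Its neighbours: 4.
Nothing further is reachable.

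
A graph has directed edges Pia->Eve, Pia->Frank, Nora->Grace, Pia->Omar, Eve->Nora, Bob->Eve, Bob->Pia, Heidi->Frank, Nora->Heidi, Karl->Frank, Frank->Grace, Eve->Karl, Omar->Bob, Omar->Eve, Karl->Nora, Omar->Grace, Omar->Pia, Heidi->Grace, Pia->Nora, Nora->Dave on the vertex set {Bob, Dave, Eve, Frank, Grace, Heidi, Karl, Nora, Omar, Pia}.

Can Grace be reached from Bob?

Yes

Explore from Bob.
Distance 1: reach Eve, Pia.
Distance 2: reach Frank, Karl, Nora, Omar.
Distance 3: reach Dave, Grace, Heidi.
Found Grace.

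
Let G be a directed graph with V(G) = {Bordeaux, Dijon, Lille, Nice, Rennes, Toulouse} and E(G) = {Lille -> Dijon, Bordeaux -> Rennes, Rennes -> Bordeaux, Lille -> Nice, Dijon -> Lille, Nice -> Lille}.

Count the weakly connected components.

3

From Bordeaux: component {Bordeaux, Rennes}.
From Dijon: component {Dijon, Lille, Nice}.
From Toulouse: component {Toulouse}.
That's 3 components.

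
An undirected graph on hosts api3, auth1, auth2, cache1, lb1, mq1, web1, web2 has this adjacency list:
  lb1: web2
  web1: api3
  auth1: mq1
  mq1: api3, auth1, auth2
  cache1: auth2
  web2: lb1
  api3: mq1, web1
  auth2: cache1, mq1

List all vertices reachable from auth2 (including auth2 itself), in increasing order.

Start at auth2.
Its neighbours: cache1, mq1.
Then their neighbours: api3, auth1.
Then next layer: web1.
Nothing further is reachable.

api3, auth1, auth2, cache1, mq1, web1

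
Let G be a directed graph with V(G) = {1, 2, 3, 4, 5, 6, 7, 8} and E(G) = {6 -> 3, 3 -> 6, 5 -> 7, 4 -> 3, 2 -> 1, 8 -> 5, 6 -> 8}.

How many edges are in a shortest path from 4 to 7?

5

Distance 0: 4.
Distance 1: 3.
Distance 2: 6.
Distance 3: 8.
Distance 4: 5.
Distance 5: 7 — contains 7.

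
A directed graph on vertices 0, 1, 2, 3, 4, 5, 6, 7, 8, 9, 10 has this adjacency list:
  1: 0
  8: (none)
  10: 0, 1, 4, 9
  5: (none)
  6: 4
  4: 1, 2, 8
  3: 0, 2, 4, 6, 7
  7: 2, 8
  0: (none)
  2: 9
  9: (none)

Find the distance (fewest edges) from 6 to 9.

3

Distance 0: 6.
Distance 1: 4.
Distance 2: 1, 2, 8.
Distance 3: 0, 9 — contains 9.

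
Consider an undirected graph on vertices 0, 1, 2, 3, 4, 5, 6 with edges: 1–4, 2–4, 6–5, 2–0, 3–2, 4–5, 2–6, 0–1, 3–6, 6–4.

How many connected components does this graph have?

From 0: component {0, 1, 2, 3, 4, 5, 6}.
That's 1 component.

1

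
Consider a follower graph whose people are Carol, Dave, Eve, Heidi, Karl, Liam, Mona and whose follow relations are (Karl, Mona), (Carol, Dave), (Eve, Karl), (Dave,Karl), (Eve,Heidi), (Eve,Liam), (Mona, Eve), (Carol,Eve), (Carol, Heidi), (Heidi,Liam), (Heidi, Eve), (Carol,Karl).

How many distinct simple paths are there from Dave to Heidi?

Dave→Karl→Mona→Eve→Heidi

1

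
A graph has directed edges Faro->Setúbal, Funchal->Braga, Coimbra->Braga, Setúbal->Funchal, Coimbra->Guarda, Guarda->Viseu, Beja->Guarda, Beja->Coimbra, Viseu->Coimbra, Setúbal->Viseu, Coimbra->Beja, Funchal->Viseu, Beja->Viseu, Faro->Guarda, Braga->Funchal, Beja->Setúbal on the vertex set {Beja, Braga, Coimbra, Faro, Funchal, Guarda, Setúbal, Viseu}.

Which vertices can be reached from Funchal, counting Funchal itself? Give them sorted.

Start at Funchal.
Its neighbours: Braga, Viseu.
Then their neighbours: Coimbra.
Then next layer: Beja, Guarda.
Then next layer: Setúbal.
Nothing further is reachable.

Beja, Braga, Coimbra, Funchal, Guarda, Setúbal, Viseu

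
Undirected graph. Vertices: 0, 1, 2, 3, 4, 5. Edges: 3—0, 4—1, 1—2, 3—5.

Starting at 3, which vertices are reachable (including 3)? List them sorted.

0, 3, 5

Start at 3.
Its neighbours: 0, 5.
Nothing further is reachable.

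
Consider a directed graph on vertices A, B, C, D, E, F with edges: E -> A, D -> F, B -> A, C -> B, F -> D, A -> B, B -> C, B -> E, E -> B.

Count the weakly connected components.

2

From A: component {A, B, C, E}.
From D: component {D, F}.
That's 2 components.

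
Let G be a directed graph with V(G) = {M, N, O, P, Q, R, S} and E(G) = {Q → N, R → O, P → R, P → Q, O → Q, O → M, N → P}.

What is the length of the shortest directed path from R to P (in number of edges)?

Distance 0: R.
Distance 1: O.
Distance 2: M, Q.
Distance 3: N.
Distance 4: P — contains P.

4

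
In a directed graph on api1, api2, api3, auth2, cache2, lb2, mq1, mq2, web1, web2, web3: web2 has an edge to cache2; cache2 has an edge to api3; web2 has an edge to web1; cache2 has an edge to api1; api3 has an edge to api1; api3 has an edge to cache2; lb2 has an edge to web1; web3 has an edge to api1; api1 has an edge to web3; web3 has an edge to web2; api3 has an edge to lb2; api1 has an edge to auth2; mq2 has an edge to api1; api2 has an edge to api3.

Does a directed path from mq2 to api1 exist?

Yes

Explore from mq2.
Distance 1: reach api1.
Found api1.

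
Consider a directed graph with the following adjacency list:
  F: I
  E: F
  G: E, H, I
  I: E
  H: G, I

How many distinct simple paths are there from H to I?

H→G→E→F→I
H→G→I
H→I

3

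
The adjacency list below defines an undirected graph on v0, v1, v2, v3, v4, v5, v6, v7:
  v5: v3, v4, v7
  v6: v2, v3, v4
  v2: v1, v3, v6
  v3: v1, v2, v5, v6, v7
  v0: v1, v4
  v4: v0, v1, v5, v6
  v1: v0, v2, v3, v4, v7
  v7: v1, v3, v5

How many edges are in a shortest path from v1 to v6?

Distance 0: v1.
Distance 1: v0, v2, v3, v4, v7.
Distance 2: v5, v6 — contains v6.

2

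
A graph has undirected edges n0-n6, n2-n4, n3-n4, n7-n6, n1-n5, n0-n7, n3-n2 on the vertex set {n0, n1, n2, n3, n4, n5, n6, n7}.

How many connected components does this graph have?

From n0: component {n0, n6, n7}.
From n1: component {n1, n5}.
From n2: component {n2, n3, n4}.
That's 3 components.

3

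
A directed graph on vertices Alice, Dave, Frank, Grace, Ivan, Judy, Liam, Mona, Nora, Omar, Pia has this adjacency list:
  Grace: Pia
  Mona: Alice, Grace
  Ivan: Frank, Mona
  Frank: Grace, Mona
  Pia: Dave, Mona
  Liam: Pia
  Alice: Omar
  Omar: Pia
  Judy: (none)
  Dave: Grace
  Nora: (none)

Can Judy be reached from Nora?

No

Nora has no outgoing edges, so nothing is reachable from it.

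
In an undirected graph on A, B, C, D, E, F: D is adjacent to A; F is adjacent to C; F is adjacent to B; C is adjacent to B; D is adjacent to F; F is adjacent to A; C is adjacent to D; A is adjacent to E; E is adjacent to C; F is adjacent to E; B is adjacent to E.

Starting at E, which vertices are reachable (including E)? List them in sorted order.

Start at E.
Its neighbours: A, B, C, F.
Then their neighbours: D.
Every vertex is now reached.

A, B, C, D, E, F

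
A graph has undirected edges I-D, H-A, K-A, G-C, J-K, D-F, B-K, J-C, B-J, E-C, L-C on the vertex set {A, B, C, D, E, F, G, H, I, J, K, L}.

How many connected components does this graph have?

From A: component {A, B, C, E, G, H, J, K, L}.
From D: component {D, F, I}.
That's 2 components.

2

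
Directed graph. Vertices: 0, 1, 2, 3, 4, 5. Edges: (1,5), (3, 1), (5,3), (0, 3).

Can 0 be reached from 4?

No

4 has no outgoing edges, so nothing is reachable from it.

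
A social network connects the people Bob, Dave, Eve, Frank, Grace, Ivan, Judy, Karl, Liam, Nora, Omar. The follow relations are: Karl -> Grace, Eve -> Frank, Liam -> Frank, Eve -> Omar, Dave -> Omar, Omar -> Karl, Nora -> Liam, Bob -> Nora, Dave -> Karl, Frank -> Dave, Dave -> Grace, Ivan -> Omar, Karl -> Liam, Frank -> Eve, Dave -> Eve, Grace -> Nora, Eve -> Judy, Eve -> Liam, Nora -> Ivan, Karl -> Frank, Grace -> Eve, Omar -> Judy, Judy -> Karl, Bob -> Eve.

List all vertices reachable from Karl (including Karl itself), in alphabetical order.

Dave, Eve, Frank, Grace, Ivan, Judy, Karl, Liam, Nora, Omar

Start at Karl.
Its neighbours: Frank, Grace, Liam.
Then their neighbours: Dave, Eve, Nora.
Then next layer: Ivan, Judy, Omar.
Nothing further is reachable.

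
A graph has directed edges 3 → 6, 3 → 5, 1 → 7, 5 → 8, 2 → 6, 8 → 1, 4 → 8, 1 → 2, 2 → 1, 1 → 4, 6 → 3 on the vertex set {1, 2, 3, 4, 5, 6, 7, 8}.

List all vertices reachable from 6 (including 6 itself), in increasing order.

Start at 6.
Its neighbours: 3.
Then their neighbours: 5.
Then next layer: 8.
Then next layer: 1.
Then next layer: 2, 4, 7.
Every vertex is now reached.

1, 2, 3, 4, 5, 6, 7, 8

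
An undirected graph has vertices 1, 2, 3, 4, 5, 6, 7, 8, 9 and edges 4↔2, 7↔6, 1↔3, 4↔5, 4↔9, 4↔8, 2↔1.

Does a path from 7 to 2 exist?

Explore from 7.
Distance 1: reach 6.
The search is exhausted without reaching 2; it lies in a different component.

No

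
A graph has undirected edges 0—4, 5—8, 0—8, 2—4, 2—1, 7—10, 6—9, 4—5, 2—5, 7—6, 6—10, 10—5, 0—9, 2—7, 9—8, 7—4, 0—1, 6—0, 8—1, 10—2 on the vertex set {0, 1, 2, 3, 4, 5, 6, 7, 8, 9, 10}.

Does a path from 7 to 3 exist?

No

Explore from 7.
Distance 1: reach 2, 4, 6, 10.
Distance 2: reach 0, 1, 5, 9.
Distance 3: reach 8.
The search is exhausted without reaching 3; it lies in a different component.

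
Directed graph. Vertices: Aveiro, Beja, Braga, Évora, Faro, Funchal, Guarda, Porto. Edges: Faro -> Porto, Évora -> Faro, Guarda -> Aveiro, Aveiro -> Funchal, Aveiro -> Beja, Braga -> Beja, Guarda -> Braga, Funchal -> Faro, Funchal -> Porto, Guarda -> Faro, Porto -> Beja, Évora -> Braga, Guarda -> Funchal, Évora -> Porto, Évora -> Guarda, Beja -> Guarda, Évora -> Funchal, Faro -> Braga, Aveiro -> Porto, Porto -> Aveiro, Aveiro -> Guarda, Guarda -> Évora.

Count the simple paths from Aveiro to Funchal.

7

Aveiro→Beja→Guarda→Évora→Funchal
Aveiro→Beja→Guarda→Funchal
Aveiro→Funchal
Aveiro→Guarda→Évora→Funchal
Aveiro→Guarda→Funchal
Aveiro→Porto→Beja→Guarda→Évora→Funchal
Aveiro→Porto→Beja→Guarda→Funchal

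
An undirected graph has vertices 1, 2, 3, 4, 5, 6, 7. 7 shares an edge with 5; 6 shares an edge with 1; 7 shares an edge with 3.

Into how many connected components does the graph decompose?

From 1: component {1, 6}.
From 2: component {2}.
From 3: component {3, 5, 7}.
From 4: component {4}.
That's 4 components.

4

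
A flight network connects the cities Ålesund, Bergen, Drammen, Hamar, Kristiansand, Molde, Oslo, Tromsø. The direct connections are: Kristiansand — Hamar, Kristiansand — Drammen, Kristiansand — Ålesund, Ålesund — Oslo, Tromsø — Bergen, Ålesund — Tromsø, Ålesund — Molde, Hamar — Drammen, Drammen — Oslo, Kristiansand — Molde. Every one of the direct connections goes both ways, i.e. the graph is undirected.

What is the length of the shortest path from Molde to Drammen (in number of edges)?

Distance 0: Molde.
Distance 1: Ålesund, Kristiansand.
Distance 2: Drammen, Hamar, Oslo, Tromsø — contains Drammen.

2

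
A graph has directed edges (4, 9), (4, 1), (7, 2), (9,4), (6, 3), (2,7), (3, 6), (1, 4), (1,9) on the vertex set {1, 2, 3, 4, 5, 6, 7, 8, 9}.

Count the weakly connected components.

From 1: component {1, 4, 9}.
From 2: component {2, 7}.
From 3: component {3, 6}.
From 5: component {5}.
From 8: component {8}.
That's 5 components.

5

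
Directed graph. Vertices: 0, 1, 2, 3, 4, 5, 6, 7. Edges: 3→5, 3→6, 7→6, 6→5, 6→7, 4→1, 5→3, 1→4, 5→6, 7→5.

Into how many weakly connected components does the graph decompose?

4

From 0: component {0}.
From 1: component {1, 4}.
From 2: component {2}.
From 3: component {3, 5, 6, 7}.
That's 4 components.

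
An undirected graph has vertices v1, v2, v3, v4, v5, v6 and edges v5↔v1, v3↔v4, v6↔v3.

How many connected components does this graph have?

From v1: component {v1, v5}.
From v2: component {v2}.
From v3: component {v3, v4, v6}.
That's 3 components.

3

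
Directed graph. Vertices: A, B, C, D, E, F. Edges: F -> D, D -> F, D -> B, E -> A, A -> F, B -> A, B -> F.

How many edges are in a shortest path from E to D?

3

Distance 0: E.
Distance 1: A.
Distance 2: F.
Distance 3: D — contains D.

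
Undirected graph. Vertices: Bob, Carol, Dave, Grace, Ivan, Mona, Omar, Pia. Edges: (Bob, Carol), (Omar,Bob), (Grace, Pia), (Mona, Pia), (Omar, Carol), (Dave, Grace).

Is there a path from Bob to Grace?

No

Explore from Bob.
Distance 1: reach Carol, Omar.
The search is exhausted without reaching Grace; it lies in a different component.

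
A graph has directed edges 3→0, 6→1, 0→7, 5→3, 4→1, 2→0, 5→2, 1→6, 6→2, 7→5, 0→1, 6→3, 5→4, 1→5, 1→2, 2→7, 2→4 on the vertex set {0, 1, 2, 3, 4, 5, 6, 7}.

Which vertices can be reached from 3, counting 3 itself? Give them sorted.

Start at 3.
Its neighbours: 0.
Then their neighbours: 1, 7.
Then next layer: 2, 5, 6.
Then next layer: 4.
Every vertex is now reached.

0, 1, 2, 3, 4, 5, 6, 7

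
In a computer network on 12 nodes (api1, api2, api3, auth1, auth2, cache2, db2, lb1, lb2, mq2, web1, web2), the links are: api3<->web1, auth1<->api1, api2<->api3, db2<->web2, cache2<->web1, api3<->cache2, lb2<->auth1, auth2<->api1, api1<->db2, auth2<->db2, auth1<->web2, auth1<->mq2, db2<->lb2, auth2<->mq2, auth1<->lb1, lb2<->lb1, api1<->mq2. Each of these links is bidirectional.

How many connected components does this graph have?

From api1: component {api1, auth1, auth2, db2, lb1, lb2, mq2, web2}.
From api2: component {api2, api3, cache2, web1}.
That's 2 components.

2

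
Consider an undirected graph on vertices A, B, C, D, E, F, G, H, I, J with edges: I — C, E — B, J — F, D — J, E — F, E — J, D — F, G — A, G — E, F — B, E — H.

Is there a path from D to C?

Explore from D.
Distance 1: reach F, J.
Distance 2: reach B, E.
Distance 3: reach G, H.
Distance 4: reach A.
The search is exhausted without reaching C; it lies in a different component.

No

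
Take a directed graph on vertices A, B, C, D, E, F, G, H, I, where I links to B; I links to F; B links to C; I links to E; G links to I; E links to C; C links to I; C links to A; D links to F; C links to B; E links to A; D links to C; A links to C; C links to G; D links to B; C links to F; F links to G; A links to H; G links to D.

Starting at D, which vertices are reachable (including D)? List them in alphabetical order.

Start at D.
Its neighbours: B, C, F.
Then their neighbours: A, G, I.
Then next layer: E, H.
Every vertex is now reached.

A, B, C, D, E, F, G, H, I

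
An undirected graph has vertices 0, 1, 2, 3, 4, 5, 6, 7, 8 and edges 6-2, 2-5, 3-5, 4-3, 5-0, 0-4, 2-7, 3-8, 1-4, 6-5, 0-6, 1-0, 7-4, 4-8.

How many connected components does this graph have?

From 0: component {0, 1, 2, 3, 4, 5, 6, 7, 8}.
That's 1 component.

1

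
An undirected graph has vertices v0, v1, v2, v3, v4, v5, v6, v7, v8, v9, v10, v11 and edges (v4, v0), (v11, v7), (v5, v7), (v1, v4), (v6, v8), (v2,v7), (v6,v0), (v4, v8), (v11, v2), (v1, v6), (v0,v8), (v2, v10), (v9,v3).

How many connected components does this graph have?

From v0: component {v0, v1, v4, v6, v8}.
From v2: component {v2, v5, v7, v10, v11}.
From v3: component {v3, v9}.
That's 3 components.

3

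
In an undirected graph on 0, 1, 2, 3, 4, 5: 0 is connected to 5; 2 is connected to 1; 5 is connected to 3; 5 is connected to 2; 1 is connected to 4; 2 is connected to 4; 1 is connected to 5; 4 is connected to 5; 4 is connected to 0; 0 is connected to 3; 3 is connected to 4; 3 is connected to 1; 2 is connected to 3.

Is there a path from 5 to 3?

Yes

Explore from 5.
Distance 1: reach 0, 1, 2, 3, 4.
Found 3.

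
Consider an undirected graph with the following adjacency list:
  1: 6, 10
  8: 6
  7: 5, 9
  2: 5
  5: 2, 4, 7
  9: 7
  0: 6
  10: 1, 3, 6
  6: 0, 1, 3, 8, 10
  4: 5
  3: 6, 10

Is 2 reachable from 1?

Explore from 1.
Distance 1: reach 6, 10.
Distance 2: reach 0, 3, 8.
The search is exhausted without reaching 2; it lies in a different component.

No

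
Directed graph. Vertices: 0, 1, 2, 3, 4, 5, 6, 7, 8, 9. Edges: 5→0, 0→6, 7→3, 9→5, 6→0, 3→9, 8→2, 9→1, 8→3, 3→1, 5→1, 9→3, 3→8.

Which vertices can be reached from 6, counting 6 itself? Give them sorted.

Start at 6.
Its neighbours: 0.
Nothing further is reachable.

0, 6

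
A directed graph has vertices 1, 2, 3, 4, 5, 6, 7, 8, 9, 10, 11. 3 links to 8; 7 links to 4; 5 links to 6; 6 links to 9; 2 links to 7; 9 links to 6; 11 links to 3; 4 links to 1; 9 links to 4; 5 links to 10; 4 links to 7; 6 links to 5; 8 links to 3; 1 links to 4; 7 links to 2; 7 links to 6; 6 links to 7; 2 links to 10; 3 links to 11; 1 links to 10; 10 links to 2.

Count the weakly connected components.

2

From 1: component {1, 2, 4, 5, 6, 7, 9, 10}.
From 3: component {3, 8, 11}.
That's 2 components.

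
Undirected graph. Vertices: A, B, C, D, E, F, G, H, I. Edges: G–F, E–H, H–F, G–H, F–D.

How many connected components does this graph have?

From A: component {A}.
From B: component {B}.
From C: component {C}.
From D: component {D, E, F, G, H}.
From I: component {I}.
That's 5 components.

5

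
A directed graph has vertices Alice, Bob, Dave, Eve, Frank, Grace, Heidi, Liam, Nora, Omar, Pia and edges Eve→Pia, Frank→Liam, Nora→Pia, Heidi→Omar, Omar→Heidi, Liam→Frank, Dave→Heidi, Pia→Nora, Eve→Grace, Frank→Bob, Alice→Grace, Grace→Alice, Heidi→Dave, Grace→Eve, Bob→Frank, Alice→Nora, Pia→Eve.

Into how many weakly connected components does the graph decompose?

From Alice: component {Alice, Eve, Grace, Nora, Pia}.
From Bob: component {Bob, Frank, Liam}.
From Dave: component {Dave, Heidi, Omar}.
That's 3 components.

3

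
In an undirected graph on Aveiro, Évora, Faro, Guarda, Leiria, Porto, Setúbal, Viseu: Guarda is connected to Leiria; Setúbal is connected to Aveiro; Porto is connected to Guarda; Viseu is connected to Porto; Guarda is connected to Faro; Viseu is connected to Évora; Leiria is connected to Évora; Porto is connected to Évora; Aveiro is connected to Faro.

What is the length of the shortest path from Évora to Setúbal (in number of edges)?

Distance 0: Évora.
Distance 1: Leiria, Porto, Viseu.
Distance 2: Guarda.
Distance 3: Faro.
Distance 4: Aveiro.
Distance 5: Setúbal — contains Setúbal.

5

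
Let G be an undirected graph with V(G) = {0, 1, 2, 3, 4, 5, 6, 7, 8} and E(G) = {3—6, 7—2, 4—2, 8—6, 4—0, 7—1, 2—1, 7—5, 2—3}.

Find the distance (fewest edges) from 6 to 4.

3

Distance 0: 6.
Distance 1: 3, 8.
Distance 2: 2.
Distance 3: 1, 4, 7 — contains 4.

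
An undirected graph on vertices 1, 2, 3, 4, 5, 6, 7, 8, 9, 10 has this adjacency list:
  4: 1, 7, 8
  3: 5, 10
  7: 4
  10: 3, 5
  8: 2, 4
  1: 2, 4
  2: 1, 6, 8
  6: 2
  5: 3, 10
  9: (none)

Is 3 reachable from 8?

Explore from 8.
Distance 1: reach 2, 4.
Distance 2: reach 1, 6, 7.
The search is exhausted without reaching 3; it lies in a different component.

No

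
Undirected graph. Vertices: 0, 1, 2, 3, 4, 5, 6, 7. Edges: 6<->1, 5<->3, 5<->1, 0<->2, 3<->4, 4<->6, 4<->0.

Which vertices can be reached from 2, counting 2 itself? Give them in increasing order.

0, 1, 2, 3, 4, 5, 6

Start at 2.
Its neighbours: 0.
Then their neighbours: 4.
Then next layer: 3, 6.
Then next layer: 1, 5.
Nothing further is reachable.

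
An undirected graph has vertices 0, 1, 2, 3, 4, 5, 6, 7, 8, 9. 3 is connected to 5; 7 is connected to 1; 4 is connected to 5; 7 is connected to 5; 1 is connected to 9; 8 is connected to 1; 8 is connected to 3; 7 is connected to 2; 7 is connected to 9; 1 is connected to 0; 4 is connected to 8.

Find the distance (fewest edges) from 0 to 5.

3

Distance 0: 0.
Distance 1: 1.
Distance 2: 7, 8, 9.
Distance 3: 2, 3, 4, 5 — contains 5.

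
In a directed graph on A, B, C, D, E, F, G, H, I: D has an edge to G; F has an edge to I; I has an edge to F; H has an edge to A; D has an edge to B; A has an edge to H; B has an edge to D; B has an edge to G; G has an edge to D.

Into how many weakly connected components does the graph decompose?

5

From A: component {A, H}.
From B: component {B, D, G}.
From C: component {C}.
From E: component {E}.
From F: component {F, I}.
That's 5 components.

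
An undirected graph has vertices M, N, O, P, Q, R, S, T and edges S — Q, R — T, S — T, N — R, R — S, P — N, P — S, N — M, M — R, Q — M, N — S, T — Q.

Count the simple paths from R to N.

16

R–M–N
R–M–Q–S–N
R–M–Q–S–P–N
R–M–Q–T–S–N
R–M–Q–T–S–P–N
R–N
R–S–N
R–S–P–N
... and 8 more.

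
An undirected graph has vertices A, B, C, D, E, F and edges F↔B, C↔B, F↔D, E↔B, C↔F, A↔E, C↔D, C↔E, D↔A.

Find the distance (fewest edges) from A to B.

Distance 0: A.
Distance 1: D, E.
Distance 2: B, C, F — contains B.

2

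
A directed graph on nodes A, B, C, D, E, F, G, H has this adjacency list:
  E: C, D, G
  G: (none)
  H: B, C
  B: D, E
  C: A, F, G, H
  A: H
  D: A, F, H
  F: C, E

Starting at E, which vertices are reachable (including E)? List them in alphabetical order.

Start at E.
Its neighbours: C, D, G.
Then their neighbours: A, F, H.
Then next layer: B.
Every vertex is now reached.

A, B, C, D, E, F, G, H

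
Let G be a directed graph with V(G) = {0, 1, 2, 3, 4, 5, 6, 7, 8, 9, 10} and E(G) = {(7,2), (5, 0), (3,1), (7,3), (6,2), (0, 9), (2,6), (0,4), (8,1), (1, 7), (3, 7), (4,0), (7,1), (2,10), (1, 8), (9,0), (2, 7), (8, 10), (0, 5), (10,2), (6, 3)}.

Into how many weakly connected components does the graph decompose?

From 0: component {0, 4, 5, 9}.
From 1: component {1, 2, 3, 6, 7, 8, 10}.
That's 2 components.

2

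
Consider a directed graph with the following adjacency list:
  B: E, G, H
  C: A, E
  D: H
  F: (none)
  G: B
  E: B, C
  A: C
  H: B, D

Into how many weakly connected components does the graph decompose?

2

From A: component {A, B, C, D, E, G, H}.
From F: component {F}.
That's 2 components.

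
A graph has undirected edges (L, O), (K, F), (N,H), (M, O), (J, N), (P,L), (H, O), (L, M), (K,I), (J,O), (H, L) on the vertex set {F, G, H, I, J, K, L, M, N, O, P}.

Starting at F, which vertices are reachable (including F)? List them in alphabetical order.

Start at F.
Its neighbours: K.
Then their neighbours: I.
Nothing further is reachable.

F, I, K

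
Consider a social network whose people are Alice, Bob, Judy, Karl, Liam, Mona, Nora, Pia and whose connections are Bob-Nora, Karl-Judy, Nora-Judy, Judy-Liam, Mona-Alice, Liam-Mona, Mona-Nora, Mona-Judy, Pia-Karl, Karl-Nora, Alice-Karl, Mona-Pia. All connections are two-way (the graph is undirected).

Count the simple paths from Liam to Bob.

14

Liam–Judy–Karl–Alice–Mona–Nora–Bob
Liam–Judy–Karl–Nora–Bob
Liam–Judy–Karl–Pia–Mona–Nora–Bob
Liam–Judy–Mona–Alice–Karl–Nora–Bob
Liam–Judy–Mona–Nora–Bob
Liam–Judy–Mona–Pia–Karl–Nora–Bob
Liam–Judy–Nora–Bob
Liam–Mona–Alice–Karl–Judy–Nora–Bob
Liam–Mona–Alice–Karl–Nora–Bob
Liam–Mona–Judy–Karl–Nora–Bob
Liam–Mona–Judy–Nora–Bob
Liam–Mona–Nora–Bob
Liam–Mona–Pia–Karl–Judy–Nora–Bob
Liam–Mona–Pia–Karl–Nora–Bob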